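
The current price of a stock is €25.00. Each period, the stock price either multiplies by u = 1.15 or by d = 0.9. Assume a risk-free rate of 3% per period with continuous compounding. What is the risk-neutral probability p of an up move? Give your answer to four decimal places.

Risk-neutral probability p = (e^0.03 − 0.9)/(1.15 − 0.9) = 0.1305/0.2500 = 0.5218

p = 0.5218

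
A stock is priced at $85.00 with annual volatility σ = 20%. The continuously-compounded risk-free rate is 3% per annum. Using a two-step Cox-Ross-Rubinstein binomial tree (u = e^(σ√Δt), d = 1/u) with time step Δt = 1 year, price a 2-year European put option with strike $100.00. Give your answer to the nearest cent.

CRR parameters: u = e^(σ√Δt) = e^(0.2·√1) = 1.2214, d = 1/u = 0.8187
Per-period rate: rΔt = 0.03·1 = 0.03, so R = e^0.03 = 1.0305
Risk-neutral probability p = (e^0.03 − 0.8187)/(1.2214 − 0.8187) = 0.2117/0.4027 = 0.5258
Terminal stock prices: S_uu = 126.8, S_ud = 85, S_dd = 56.98
Terminal payoffs (K − S): max(-26.81, 0) = 0, max(15, 0) = 15, max(43.02, 0) = 43.02
Node u (S = 103.8): V_u = e^(−0.03)·[0.5258·0.0000 + 0.4742·15.0000] = 6.9028
Node d (S = 69.59): V_d = e^(−0.03)·[0.5258·15.0000 + 0.4742·43.0228] = 27.4524
Node 0 (S = 85): V_0 = e^(−0.03)·[0.5258·6.9028 + 0.4742·27.4524] = 16.1555

$16.16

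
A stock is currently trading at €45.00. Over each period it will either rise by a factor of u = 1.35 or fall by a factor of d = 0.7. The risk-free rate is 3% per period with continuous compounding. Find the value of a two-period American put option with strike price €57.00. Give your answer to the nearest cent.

Risk-neutral probability p = (e^0.03 − 0.7)/(1.35 − 0.7) = 0.3305/0.6500 = 0.5084
Terminal stock prices: S_uu = 82.01, S_ud = 42.53, S_dd = 22.05
Terminal payoffs (K − S): max(-25.01, 0) = 0, max(14.47, 0) = 14.47, max(34.95, 0) = 34.95
Node u (S = 60.75): continuation = e^(−0.03)·[0.5084·0.0000 + 0.4916·14.4750] = 6.9057; exercise value = 0.0000 ≤ continuation, so V_u = 6.9057
Node d (S = 31.5): continuation = e^(−0.03)·[0.5084·14.4750 + 0.4916·34.9500] = 23.8154; exercise value = 25.5000 > continuation, so V_d = 25.5000 (exercise)
Node 0 (S = 45): continuation = e^(−0.03)·[0.5084·6.9057 + 0.4916·25.5000] = 15.5726; exercise value = 12.0000 ≤ continuation, so V_0 = 15.5726

€15.57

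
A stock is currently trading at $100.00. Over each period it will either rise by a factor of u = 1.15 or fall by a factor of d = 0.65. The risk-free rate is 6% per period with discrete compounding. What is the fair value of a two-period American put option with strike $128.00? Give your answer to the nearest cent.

$28.00

Risk-neutral probability p = (1 + 0.06 − 0.65)/(1.15 − 0.65) = 0.4100/0.5000 = 0.8200
Terminal stock prices: S_uu = 132.2, S_ud = 74.75, S_dd = 42.25
Terminal payoffs (K − S): max(-4.25, 0) = 0, max(53.25, 0) = 53.25, max(85.75, 0) = 85.75
Node u (S = 115): continuation = 1/1.06·[0.8200·0.0000 + 0.1800·53.2500] = 9.0425; exercise value = 13.0000 > continuation, so V_u = 13.0000 (exercise)
Node d (S = 65): continuation = 1/1.06·[0.8200·53.2500 + 0.1800·85.7500] = 55.7547; exercise value = 63.0000 > continuation, so V_d = 63.0000 (exercise)
Node 0 (S = 100): continuation = 1/1.06·[0.8200·13.0000 + 0.1800·63.0000] = 20.7547; exercise value = 28.0000 > continuation, so V_0 = 28.0000 (exercise)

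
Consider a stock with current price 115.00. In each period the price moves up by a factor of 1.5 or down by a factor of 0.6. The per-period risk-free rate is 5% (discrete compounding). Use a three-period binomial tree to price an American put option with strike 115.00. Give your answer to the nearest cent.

28.11

Risk-neutral probability p = (1 + 0.05 − 0.6)/(1.5 − 0.6) = 0.4500/0.9000 = 0.5000
Terminal stock prices: S_uuu = 388.1, S_uud = 155.2, S_udd = 62.1, S_ddd = 24.84
Terminal payoffs (K − S): max(-273.1, 0) = 0, max(-40.25, 0) = 0, max(52.9, 0) = 52.9, max(90.16, 0) = 90.16
Node uu (S = 258.8): continuation = 1/1.05·[0.5000·0.0000 + 0.5000·0.0000] = 0.0000; exercise value = 0.0000 ≤ continuation, so V_uu = 0.0000
Node ud (S = 103.5): continuation = 1/1.05·[0.5000·0.0000 + 0.5000·52.9000] = 25.1905; exercise value = 11.5000 ≤ continuation, so V_ud = 25.1905
Node dd (S = 41.4): continuation = 1/1.05·[0.5000·52.9000 + 0.5000·90.1600] = 68.1238; exercise value = 73.6000 > continuation, so V_dd = 73.6000 (exercise)
Node u (S = 172.5): continuation = 1/1.05·[0.5000·0.0000 + 0.5000·25.1905] = 11.9955; exercise value = 0.0000 ≤ continuation, so V_u = 11.9955
Node d (S = 69): continuation = 1/1.05·[0.5000·25.1905 + 0.5000·73.6000] = 47.0431; exercise value = 46.0000 ≤ continuation, so V_d = 47.0431
Node 0 (S = 115): continuation = 1/1.05·[0.5000·11.9955 + 0.5000·47.0431] = 28.1136; exercise value = 0.0000 ≤ continuation, so V_0 = 28.1136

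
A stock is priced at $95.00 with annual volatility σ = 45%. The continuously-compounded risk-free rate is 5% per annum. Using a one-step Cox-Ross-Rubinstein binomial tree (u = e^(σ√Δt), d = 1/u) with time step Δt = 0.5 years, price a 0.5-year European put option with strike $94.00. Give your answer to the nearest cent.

CRR parameters: u = e^(σ√Δt) = e^(0.45·√0.5) = 1.3746, d = 1/u = 0.7275
Per-period rate: rΔt = 0.05·0.5 = 0.025, so R = e^0.025 = 1.0253
Risk-neutral probability p = (e^0.025 − 0.7275)/(1.3746 − 0.7275) = 0.2979/0.6472 = 0.4602
Terminal stock prices: S_u = 130.6, S_d = 69.11
Terminal payoffs (K − S): max(-36.59, 0) = 0, max(24.89, 0) = 24.89
Node 0 (S = 95): V_0 = e^(−0.025)·[0.4602·0.0000 + 0.5398·24.8914] = 13.1039

$13.10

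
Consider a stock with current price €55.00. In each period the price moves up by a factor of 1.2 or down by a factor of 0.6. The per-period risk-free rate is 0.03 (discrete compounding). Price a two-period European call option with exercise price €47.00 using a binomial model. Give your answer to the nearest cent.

€15.59

Risk-neutral probability p = (1 + 0.03 − 0.6)/(1.2 − 0.6) = 0.4300/0.6000 = 0.7167
Terminal stock prices: S_uu = 79.2, S_ud = 39.6, S_dd = 19.8
Terminal payoffs (S − K): max(32.2, 0) = 32.2, max(-7.4, 0) = 0, max(-27.2, 0) = 0
Node u (S = 66): V_u = 1/1.03·[0.7167·32.2000 + 0.2833·0.0000] = 22.4045
Node d (S = 33): V_d = 1/1.03·[0.7167·0.0000 + 0.2833·0.0000] = 0.0000
Node 0 (S = 55): V_0 = 1/1.03·[0.7167·22.4045 + 0.2833·0.0000] = 15.5889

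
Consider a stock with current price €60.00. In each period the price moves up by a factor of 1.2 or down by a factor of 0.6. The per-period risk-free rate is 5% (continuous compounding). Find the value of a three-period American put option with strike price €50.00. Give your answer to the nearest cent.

Risk-neutral probability p = (e^0.05 − 0.6)/(1.2 − 0.6) = 0.4513/0.6000 = 0.7521
Terminal stock prices: S_uuu = 103.7, S_uud = 51.84, S_udd = 25.92, S_ddd = 12.96
Terminal payoffs (K − S): max(-53.68, 0) = 0, max(-1.84, 0) = 0, max(24.08, 0) = 24.08, max(37.04, 0) = 37.04
Node uu (S = 86.4): continuation = e^(−0.05)·[0.7521·0.0000 + 0.2479·0.0000] = 0.0000; exercise value = 0.0000 ≤ continuation, so V_uu = 0.0000
Node ud (S = 43.2): continuation = e^(−0.05)·[0.7521·0.0000 + 0.2479·24.0800] = 5.6779; exercise value = 6.8000 > continuation, so V_ud = 6.8000 (exercise)
Node dd (S = 21.6): continuation = e^(−0.05)·[0.7521·24.0800 + 0.2479·37.0400] = 25.9615; exercise value = 28.4000 > continuation, so V_dd = 28.4000 (exercise)
Node u (S = 72): continuation = e^(−0.05)·[0.7521·0.0000 + 0.2479·6.8000] = 1.6034; exercise value = 0.0000 ≤ continuation, so V_u = 1.6034
Node d (S = 36): continuation = e^(−0.05)·[0.7521·6.8000 + 0.2479·28.4000] = 11.5615; exercise value = 14.0000 > continuation, so V_d = 14.0000 (exercise)
Node 0 (S = 60): continuation = e^(−0.05)·[0.7521·1.6034 + 0.2479·14.0000] = 4.4482; exercise value = 0.0000 ≤ continuation, so V_0 = 4.4482

€4.45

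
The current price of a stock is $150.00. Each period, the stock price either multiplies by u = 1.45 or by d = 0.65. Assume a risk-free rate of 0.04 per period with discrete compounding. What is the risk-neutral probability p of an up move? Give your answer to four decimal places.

Risk-neutral probability p = (1 + 0.04 − 0.65)/(1.45 − 0.65) = 0.3900/0.8000 = 0.4875

p = 0.4875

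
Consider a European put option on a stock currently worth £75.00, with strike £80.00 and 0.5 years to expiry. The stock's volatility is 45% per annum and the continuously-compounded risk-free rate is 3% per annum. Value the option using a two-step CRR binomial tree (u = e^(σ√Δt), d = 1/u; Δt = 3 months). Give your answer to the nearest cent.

CRR parameters: u = e^(σ√Δt) = e^(0.45·√0.25) = 1.2523, d = 1/u = 0.7985
Per-period rate: rΔt = 0.03·0.25 = 0.0075, so R = e^0.0075 = 1.0075
Risk-neutral probability p = (e^0.0075 − 0.7985)/(1.2523 − 0.7985) = 0.2090/0.4538 = 0.4606
Terminal stock prices: S_uu = 117.6, S_ud = 75, S_dd = 47.82
Terminal payoffs (K − S): max(-37.62, 0) = 0, max(5, 0) = 5, max(32.18, 0) = 32.18
Node u (S = 93.92): V_u = e^(−0.0075)·[0.4606·0.0000 + 0.5394·5.0000] = 2.6770
Node d (S = 59.89): V_d = e^(−0.0075)·[0.4606·5.0000 + 0.5394·32.1779] = 19.5135
Node 0 (S = 75): V_0 = e^(−0.0075)·[0.4606·2.6770 + 0.5394·19.5135] = 11.6712

£11.67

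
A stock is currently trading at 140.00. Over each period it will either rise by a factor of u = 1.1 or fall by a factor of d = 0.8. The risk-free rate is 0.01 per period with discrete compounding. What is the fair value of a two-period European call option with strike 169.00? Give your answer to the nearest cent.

Risk-neutral probability p = (1 + 0.01 − 0.8)/(1.1 − 0.8) = 0.2100/0.3000 = 0.7000
Terminal stock prices: S_uu = 169.4, S_ud = 123.2, S_dd = 89.6
Terminal payoffs (S − K): max(0.4, 0) = 0.4, max(-45.8, 0) = 0, max(-79.4, 0) = 0
Node u (S = 154): V_u = 1/1.01·[0.7000·0.4000 + 0.3000·0.0000] = 0.2772
Node d (S = 112): V_d = 1/1.01·[0.7000·0.0000 + 0.3000·0.0000] = 0.0000
Node 0 (S = 140): V_0 = 1/1.01·[0.7000·0.2772 + 0.3000·0.0000] = 0.1921

0.19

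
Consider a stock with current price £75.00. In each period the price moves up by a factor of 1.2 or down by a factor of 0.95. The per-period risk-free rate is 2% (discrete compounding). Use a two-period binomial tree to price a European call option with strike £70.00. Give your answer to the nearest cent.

Risk-neutral probability p = (1 + 0.02 − 0.95)/(1.2 − 0.95) = 0.0700/0.2500 = 0.2800
Terminal stock prices: S_uu = 108, S_ud = 85.5, S_dd = 67.69
Terminal payoffs (S − K): max(38, 0) = 38, max(15.5, 0) = 15.5, max(-2.312, 0) = 0
Node u (S = 90): V_u = 1/1.02·[0.2800·38.0000 + 0.7200·15.5000] = 21.3725
Node d (S = 71.25): V_d = 1/1.02·[0.2800·15.5000 + 0.7200·0.0000] = 4.2549
Node 0 (S = 75): V_0 = 1/1.02·[0.2800·21.3725 + 0.7200·4.2549] = 8.8704

£8.87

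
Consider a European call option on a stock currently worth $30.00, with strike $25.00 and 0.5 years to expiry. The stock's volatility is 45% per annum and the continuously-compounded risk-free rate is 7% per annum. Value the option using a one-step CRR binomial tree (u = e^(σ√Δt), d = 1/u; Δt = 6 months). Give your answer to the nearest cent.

CRR parameters: u = e^(σ√Δt) = e^(0.45·√0.5) = 1.3746, d = 1/u = 0.7275
Per-period rate: rΔt = 0.07·0.5 = 0.035, so R = e^0.035 = 1.0356
Risk-neutral probability p = (e^0.035 − 0.7275)/(1.3746 − 0.7275) = 0.3082/0.6472 = 0.4762
Terminal stock prices: S_u = 41.24, S_d = 21.82
Terminal payoffs (S − K): max(16.24, 0) = 16.24, max(-3.176, 0) = 0
Node 0 (S = 30): V_0 = e^(−0.035)·[0.4762·16.2395 + 0.5238·0.0000] = 7.4665

$7.47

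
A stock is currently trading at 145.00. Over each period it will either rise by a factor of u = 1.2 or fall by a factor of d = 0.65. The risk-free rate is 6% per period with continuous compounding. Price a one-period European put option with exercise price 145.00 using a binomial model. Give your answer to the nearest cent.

Risk-neutral probability p = (e^0.06 − 0.65)/(1.2 − 0.65) = 0.4118/0.5500 = 0.7488
Terminal stock prices: S_u = 174, S_d = 94.25
Terminal payoffs (K − S): max(-29, 0) = 0, max(50.75, 0) = 50.75
Node 0 (S = 145): V_0 = e^(−0.06)·[0.7488·0.0000 + 0.2512·50.7500] = 12.0063

12.01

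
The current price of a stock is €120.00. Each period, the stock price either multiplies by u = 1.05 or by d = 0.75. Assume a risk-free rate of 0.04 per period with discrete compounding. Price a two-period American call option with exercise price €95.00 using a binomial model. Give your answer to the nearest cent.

Risk-neutral probability p = (1 + 0.04 − 0.75)/(1.05 − 0.75) = 0.2900/0.3000 = 0.9667
Terminal stock prices: S_uu = 132.3, S_ud = 94.5, S_dd = 67.5
Terminal payoffs (S − K): max(37.3, 0) = 37.3, max(-0.5, 0) = 0, max(-27.5, 0) = 0
Node u (S = 126): continuation = 1/1.04·[0.9667·37.3000 + 0.0333·0.0000] = 34.6699; exercise value = 31.0000 ≤ continuation, so V_u = 34.6699
Node d (S = 90): continuation = 1/1.04·[0.9667·0.0000 + 0.0333·0.0000] = 0.0000; exercise value = 0.0000 ≤ continuation, so V_d = 0.0000
Node 0 (S = 120): continuation = 1/1.04·[0.9667·34.6699 + 0.0333·0.0000] = 32.2252; exercise value = 25.0000 ≤ continuation, so V_0 = 32.2252

€32.23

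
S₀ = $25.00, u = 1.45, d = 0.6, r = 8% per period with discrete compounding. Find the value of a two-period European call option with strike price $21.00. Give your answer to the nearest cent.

Risk-neutral probability p = (1 + 0.08 − 0.6)/(1.45 − 0.6) = 0.4800/0.8500 = 0.5647
Terminal stock prices: S_uu = 52.56, S_ud = 21.75, S_dd = 9
Terminal payoffs (S − K): max(31.56, 0) = 31.56, max(0.75, 0) = 0.75, max(-12, 0) = 0
Node u (S = 36.25): V_u = 1/1.08·[0.5647·31.5625 + 0.4353·0.7500] = 16.8056
Node d (S = 15): V_d = 1/1.08·[0.5647·0.7500 + 0.4353·0.0000] = 0.3922
Node 0 (S = 25): V_0 = 1/1.08·[0.5647·16.8056 + 0.4353·0.3922] = 8.9453

$8.95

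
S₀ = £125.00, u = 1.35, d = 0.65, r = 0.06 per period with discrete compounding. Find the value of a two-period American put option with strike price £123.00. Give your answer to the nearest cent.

£19.19

Risk-neutral probability p = (1 + 0.06 − 0.65)/(1.35 − 0.65) = 0.4100/0.7000 = 0.5857
Terminal stock prices: S_uu = 227.8, S_ud = 109.7, S_dd = 52.81
Terminal payoffs (K − S): max(-104.8, 0) = 0, max(13.31, 0) = 13.31, max(70.19, 0) = 70.19
Node u (S = 168.8): continuation = 1/1.06·[0.5857·0.0000 + 0.4143·13.3125] = 5.2030; exercise value = 0.0000 ≤ continuation, so V_u = 5.2030
Node d (S = 81.25): continuation = 1/1.06·[0.5857·13.3125 + 0.4143·70.1875] = 34.7877; exercise value = 41.7500 > continuation, so V_d = 41.7500 (exercise)
Node 0 (S = 125): continuation = 1/1.06·[0.5857·5.2030 + 0.4143·41.7500] = 19.1924; exercise value = 0.0000 ≤ continuation, so V_0 = 19.1924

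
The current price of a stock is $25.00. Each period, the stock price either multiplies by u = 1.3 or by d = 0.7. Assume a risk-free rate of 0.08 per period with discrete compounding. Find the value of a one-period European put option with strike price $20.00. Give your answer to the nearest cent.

Risk-neutral probability p = (1 + 0.08 − 0.7)/(1.3 − 0.7) = 0.3800/0.6000 = 0.6333
Terminal stock prices: S_u = 32.5, S_d = 17.5
Terminal payoffs (K − S): max(-12.5, 0) = 0, max(2.5, 0) = 2.5
Node 0 (S = 25): V_0 = 1/1.08·[0.6333·0.0000 + 0.3667·2.5000] = 0.8488

$0.85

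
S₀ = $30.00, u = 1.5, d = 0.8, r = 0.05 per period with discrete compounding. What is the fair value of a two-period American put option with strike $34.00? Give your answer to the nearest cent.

Risk-neutral probability p = (1 + 0.05 − 0.8)/(1.5 − 0.8) = 0.2500/0.7000 = 0.3571
Terminal stock prices: S_uu = 67.5, S_ud = 36, S_dd = 19.2
Terminal payoffs (K − S): max(-33.5, 0) = 0, max(-2, 0) = 0, max(14.8, 0) = 14.8
Node u (S = 45): continuation = 1/1.05·[0.3571·0.0000 + 0.6429·0.0000] = 0.0000; exercise value = 0.0000 ≤ continuation, so V_u = 0.0000
Node d (S = 24): continuation = 1/1.05·[0.3571·0.0000 + 0.6429·14.8000] = 9.0612; exercise value = 10.0000 > continuation, so V_d = 10.0000 (exercise)
Node 0 (S = 30): continuation = 1/1.05·[0.3571·0.0000 + 0.6429·10.0000] = 6.1224; exercise value = 4.0000 ≤ continuation, so V_0 = 6.1224

$6.12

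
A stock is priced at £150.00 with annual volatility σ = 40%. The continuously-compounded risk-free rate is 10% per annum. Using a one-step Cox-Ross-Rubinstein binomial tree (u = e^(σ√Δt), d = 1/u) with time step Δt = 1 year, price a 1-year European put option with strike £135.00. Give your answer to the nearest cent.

£14.67

CRR parameters: u = e^(σ√Δt) = e^(0.4·√1) = 1.4918, d = 1/u = 0.6703
Per-period rate: rΔt = 0.1·1 = 0.1, so R = e^0.1 = 1.1052
Risk-neutral probability p = (e^0.1 − 0.6703)/(1.4918 − 0.6703) = 0.4349/0.8215 = 0.5293
Terminal stock prices: S_u = 223.8, S_d = 100.5
Terminal payoffs (K − S): max(-88.77, 0) = 0, max(34.45, 0) = 34.45
Node 0 (S = 150): V_0 = e^(−0.1)·[0.5293·0.0000 + 0.4707·34.4520] = 14.6723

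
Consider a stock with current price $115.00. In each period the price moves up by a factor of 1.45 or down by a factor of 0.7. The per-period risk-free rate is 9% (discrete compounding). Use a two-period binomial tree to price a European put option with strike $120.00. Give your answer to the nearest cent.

$13.72

Risk-neutral probability p = (1 + 0.09 − 0.7)/(1.45 − 0.7) = 0.3900/0.7500 = 0.5200
Terminal stock prices: S_uu = 241.8, S_ud = 116.7, S_dd = 56.35
Terminal payoffs (K − S): max(-121.8, 0) = 0, max(3.275, 0) = 3.275, max(63.65, 0) = 63.65
Node u (S = 166.8): V_u = 1/1.09·[0.5200·0.0000 + 0.4800·3.2750] = 1.4422
Node d (S = 80.5): V_d = 1/1.09·[0.5200·3.2750 + 0.4800·63.6500] = 29.5917
Node 0 (S = 115): V_0 = 1/1.09·[0.5200·1.4422 + 0.4800·29.5917] = 13.7192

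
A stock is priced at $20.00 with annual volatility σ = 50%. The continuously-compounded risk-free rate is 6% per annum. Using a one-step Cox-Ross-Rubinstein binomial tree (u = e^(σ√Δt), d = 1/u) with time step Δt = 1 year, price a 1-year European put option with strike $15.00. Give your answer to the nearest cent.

CRR parameters: u = e^(σ√Δt) = e^(0.5·√1) = 1.6487, d = 1/u = 0.6065
Per-period rate: rΔt = 0.06·1 = 0.06, so R = e^0.06 = 1.0618
Risk-neutral probability p = (e^0.06 − 0.6065)/(1.6487 − 0.6065) = 0.4553/1.0422 = 0.4369
Terminal stock prices: S_u = 32.97, S_d = 12.13
Terminal payoffs (K − S): max(-17.97, 0) = 0, max(2.869, 0) = 2.869
Node 0 (S = 20): V_0 = e^(−0.06)·[0.4369·0.0000 + 0.5631·2.8694] = 1.5217

$1.52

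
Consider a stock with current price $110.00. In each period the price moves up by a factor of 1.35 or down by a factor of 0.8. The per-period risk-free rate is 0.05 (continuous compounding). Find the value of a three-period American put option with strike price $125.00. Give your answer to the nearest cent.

$22.59

Risk-neutral probability p = (e^0.05 − 0.8)/(1.35 − 0.8) = 0.2513/0.5500 = 0.4569
Terminal stock prices: S_uuu = 270.6, S_uud = 160.4, S_udd = 95.04, S_ddd = 56.32
Terminal payoffs (K − S): max(-145.6, 0) = 0, max(-35.38, 0) = 0, max(29.96, 0) = 29.96, max(68.68, 0) = 68.68
Node uu (S = 200.5): continuation = e^(−0.05)·[0.4569·0.0000 + 0.5431·0.0000] = 0.0000; exercise value = 0.0000 ≤ continuation, so V_uu = 0.0000
Node ud (S = 118.8): continuation = e^(−0.05)·[0.4569·0.0000 + 0.5431·29.9600] = 15.4790; exercise value = 6.2000 ≤ continuation, so V_ud = 15.4790
Node dd (S = 70.4): continuation = e^(−0.05)·[0.4569·29.9600 + 0.5431·68.6800] = 48.5037; exercise value = 54.6000 > continuation, so V_dd = 54.6000 (exercise)
Node u (S = 148.5): continuation = e^(−0.05)·[0.4569·0.0000 + 0.5431·15.4790] = 7.9973; exercise value = 0.0000 ≤ continuation, so V_u = 7.9973
Node d (S = 88): continuation = e^(−0.05)·[0.4569·15.4790 + 0.5431·54.6000] = 34.9361; exercise value = 37.0000 > continuation, so V_d = 37.0000 (exercise)
Node 0 (S = 110): continuation = e^(−0.05)·[0.4569·7.9973 + 0.5431·37.0000] = 22.5916; exercise value = 15.0000 ≤ continuation, so V_0 = 22.5916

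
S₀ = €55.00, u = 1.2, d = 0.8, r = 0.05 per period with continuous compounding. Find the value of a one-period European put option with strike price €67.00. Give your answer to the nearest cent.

€8.73

Risk-neutral probability p = (e^0.05 − 0.8)/(1.2 − 0.8) = 0.2513/0.4000 = 0.6282
Terminal stock prices: S_u = 66, S_d = 44
Terminal payoffs (K − S): max(1, 0) = 1, max(23, 0) = 23
Node 0 (S = 55): V_0 = e^(−0.05)·[0.6282·1.0000 + 0.3718·23.0000] = 8.7324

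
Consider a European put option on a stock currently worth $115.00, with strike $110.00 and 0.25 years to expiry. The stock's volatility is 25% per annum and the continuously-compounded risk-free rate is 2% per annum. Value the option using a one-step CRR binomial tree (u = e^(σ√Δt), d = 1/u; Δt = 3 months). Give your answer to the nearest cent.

$4.33

CRR parameters: u = e^(σ√Δt) = e^(0.25·√0.25) = 1.1331, d = 1/u = 0.8825
Per-period rate: rΔt = 0.02·0.25 = 0.005, so R = e^0.005 = 1.0050
Risk-neutral probability p = (e^0.005 − 0.8825)/(1.1331 − 0.8825) = 0.1225/0.2507 = 0.4888
Terminal stock prices: S_u = 130.3, S_d = 101.5
Terminal payoffs (K − S): max(-20.31, 0) = 0, max(8.513, 0) = 8.513
Node 0 (S = 115): V_0 = e^(−0.005)·[0.4888·0.0000 + 0.5112·8.5129] = 4.3302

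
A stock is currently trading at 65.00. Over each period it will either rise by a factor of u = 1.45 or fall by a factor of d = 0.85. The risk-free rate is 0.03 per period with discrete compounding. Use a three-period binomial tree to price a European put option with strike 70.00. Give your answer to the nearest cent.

Risk-neutral probability p = (1 + 0.03 − 0.85)/(1.45 − 0.85) = 0.1800/0.6000 = 0.3000
Terminal stock prices: S_uuu = 198.2, S_uud = 116.2, S_udd = 68.1, S_ddd = 39.92
Terminal payoffs (K − S): max(-128.2, 0) = 0, max(-46.16, 0) = 0, max(1.904, 0) = 1.904, max(30.08, 0) = 30.08
Node uu (S = 136.7): V_uu = 1/1.03·[0.3000·0.0000 + 0.7000·0.0000] = 0.0000
Node ud (S = 80.11): V_ud = 1/1.03·[0.3000·0.0000 + 0.7000·1.9044] = 1.2942
Node dd (S = 46.96): V_dd = 1/1.03·[0.3000·1.9044 + 0.7000·30.0819] = 20.9987
Node u (S = 94.25): V_u = 1/1.03·[0.3000·0.0000 + 0.7000·1.2942] = 0.8796
Node d (S = 55.25): V_d = 1/1.03·[0.3000·1.2942 + 0.7000·20.9987] = 14.6479
Node 0 (S = 65): V_0 = 1/1.03·[0.3000·0.8796 + 0.7000·14.6479] = 10.2111

10.21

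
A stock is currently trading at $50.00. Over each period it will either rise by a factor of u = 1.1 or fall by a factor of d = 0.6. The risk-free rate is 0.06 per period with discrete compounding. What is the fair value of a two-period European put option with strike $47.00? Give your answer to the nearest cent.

Risk-neutral probability p = (1 + 0.06 − 0.6)/(1.1 − 0.6) = 0.4600/0.5000 = 0.9200
Terminal stock prices: S_uu = 60.5, S_ud = 33, S_dd = 18
Terminal payoffs (K − S): max(-13.5, 0) = 0, max(14, 0) = 14, max(29, 0) = 29
Node u (S = 55): V_u = 1/1.06·[0.9200·0.0000 + 0.0800·14.0000] = 1.0566
Node d (S = 30): V_d = 1/1.06·[0.9200·14.0000 + 0.0800·29.0000] = 14.3396
Node 0 (S = 50): V_0 = 1/1.06·[0.9200·1.0566 + 0.0800·14.3396] = 1.9993

$2.00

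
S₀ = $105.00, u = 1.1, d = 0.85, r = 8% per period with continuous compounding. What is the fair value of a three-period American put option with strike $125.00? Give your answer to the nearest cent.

Risk-neutral probability p = (e^0.08 − 0.85)/(1.1 − 0.85) = 0.2333/0.2500 = 0.9331
Terminal stock prices: S_uuu = 139.8, S_uud = 108, S_udd = 83.45, S_ddd = 64.48
Terminal payoffs (K − S): max(-14.76, 0) = 0, max(17.01, 0) = 17.01, max(41.55, 0) = 41.55, max(60.52, 0) = 60.52
Node uu (S = 127.1): continuation = e^(−0.08)·[0.9331·0.0000 + 0.0669·17.0075] = 1.0496; exercise value = 0.0000 ≤ continuation, so V_uu = 1.0496
Node ud (S = 98.18): continuation = e^(−0.08)·[0.9331·17.0075 + 0.0669·41.5512] = 17.2145; exercise value = 26.8250 > continuation, so V_ud = 26.8250 (exercise)
Node dd (S = 75.86): continuation = e^(−0.08)·[0.9331·41.5512 + 0.0669·60.5169] = 39.5270; exercise value = 49.1375 > continuation, so V_dd = 49.1375 (exercise)
Node u (S = 115.5): continuation = e^(−0.08)·[0.9331·1.0496 + 0.0669·26.8250] = 2.5595; exercise value = 9.5000 > continuation, so V_u = 9.5000 (exercise)
Node d (S = 89.25): continuation = e^(−0.08)·[0.9331·26.8250 + 0.0669·49.1375] = 26.1395; exercise value = 35.7500 > continuation, so V_d = 35.7500 (exercise)
Node 0 (S = 105): continuation = e^(−0.08)·[0.9331·9.5000 + 0.0669·35.7500] = 10.3895; exercise value = 20.0000 > continuation, so V_0 = 20.0000 (exercise)

$20.00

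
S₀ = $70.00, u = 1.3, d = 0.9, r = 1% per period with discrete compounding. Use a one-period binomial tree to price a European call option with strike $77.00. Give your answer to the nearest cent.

Risk-neutral probability p = (1 + 0.01 − 0.9)/(1.3 − 0.9) = 0.1100/0.4000 = 0.2750
Terminal stock prices: S_u = 91, S_d = 63
Terminal payoffs (S − K): max(14, 0) = 14, max(-14, 0) = 0
Node 0 (S = 70): V_0 = 1/1.01·[0.2750·14.0000 + 0.7250·0.0000] = 3.8119

$3.81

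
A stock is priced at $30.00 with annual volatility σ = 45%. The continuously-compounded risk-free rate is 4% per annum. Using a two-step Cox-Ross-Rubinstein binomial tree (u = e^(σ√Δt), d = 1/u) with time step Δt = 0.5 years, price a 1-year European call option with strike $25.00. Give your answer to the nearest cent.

$8.61

CRR parameters: u = e^(σ√Δt) = e^(0.45·√0.5) = 1.3746, d = 1/u = 0.7275
Per-period rate: rΔt = 0.04·0.5 = 0.02, so R = e^0.02 = 1.0202
Risk-neutral probability p = (e^0.02 − 0.7275)/(1.3746 − 0.7275) = 0.2927/0.6472 = 0.4523
Terminal stock prices: S_uu = 56.69, S_ud = 30, S_dd = 15.88
Terminal payoffs (S − K): max(31.69, 0) = 31.69, max(5, 0) = 5, max(-9.124, 0) = 0
Node u (S = 41.24): V_u = e^(−0.02)·[0.4523·31.6898 + 0.5477·5.0000] = 16.7345
Node d (S = 21.82): V_d = e^(−0.02)·[0.4523·5.0000 + 0.5477·0.0000] = 2.2169
Node 0 (S = 30): V_0 = e^(−0.02)·[0.4523·16.7345 + 0.5477·2.2169] = 8.6097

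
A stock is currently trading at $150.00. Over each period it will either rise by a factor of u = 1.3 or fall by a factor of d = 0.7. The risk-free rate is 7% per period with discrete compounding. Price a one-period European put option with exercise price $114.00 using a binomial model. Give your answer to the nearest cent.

$3.22

Risk-neutral probability p = (1 + 0.07 − 0.7)/(1.3 − 0.7) = 0.3700/0.6000 = 0.6167
Terminal stock prices: S_u = 195, S_d = 105
Terminal payoffs (K − S): max(-81, 0) = 0, max(9, 0) = 9
Node 0 (S = 150): V_0 = 1/1.07·[0.6167·0.0000 + 0.3833·9.0000] = 3.2243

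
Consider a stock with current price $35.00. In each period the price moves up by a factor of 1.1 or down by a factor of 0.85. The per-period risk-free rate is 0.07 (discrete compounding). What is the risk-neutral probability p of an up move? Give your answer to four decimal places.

p = 0.8800

Risk-neutral probability p = (1 + 0.07 − 0.85)/(1.1 − 0.85) = 0.2200/0.2500 = 0.8800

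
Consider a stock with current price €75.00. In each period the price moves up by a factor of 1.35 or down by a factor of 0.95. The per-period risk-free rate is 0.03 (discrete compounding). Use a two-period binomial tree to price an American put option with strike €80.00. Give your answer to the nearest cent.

Risk-neutral probability p = (1 + 0.03 − 0.95)/(1.35 − 0.95) = 0.0800/0.4000 = 0.2000
Terminal stock prices: S_uu = 136.7, S_ud = 96.19, S_dd = 67.69
Terminal payoffs (K − S): max(-56.69, 0) = 0, max(-16.19, 0) = 0, max(12.31, 0) = 12.31
Node u (S = 101.2): continuation = 1/1.03·[0.2000·0.0000 + 0.8000·0.0000] = 0.0000; exercise value = 0.0000 ≤ continuation, so V_u = 0.0000
Node d (S = 71.25): continuation = 1/1.03·[0.2000·0.0000 + 0.8000·12.3125] = 9.5631; exercise value = 8.7500 ≤ continuation, so V_d = 9.5631
Node 0 (S = 75): continuation = 1/1.03·[0.2000·0.0000 + 0.8000·9.5631] = 7.4277; exercise value = 5.0000 ≤ continuation, so V_0 = 7.4277

€7.43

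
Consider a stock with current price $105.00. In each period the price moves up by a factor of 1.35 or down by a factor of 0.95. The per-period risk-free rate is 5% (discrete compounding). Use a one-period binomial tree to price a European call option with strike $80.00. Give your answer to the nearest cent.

$28.81

Risk-neutral probability p = (1 + 0.05 − 0.95)/(1.35 − 0.95) = 0.1000/0.4000 = 0.2500
Terminal stock prices: S_u = 141.8, S_d = 99.75
Terminal payoffs (S − K): max(61.75, 0) = 61.75, max(19.75, 0) = 19.75
Node 0 (S = 105): V_0 = 1/1.05·[0.2500·61.7500 + 0.7500·19.7500] = 28.8095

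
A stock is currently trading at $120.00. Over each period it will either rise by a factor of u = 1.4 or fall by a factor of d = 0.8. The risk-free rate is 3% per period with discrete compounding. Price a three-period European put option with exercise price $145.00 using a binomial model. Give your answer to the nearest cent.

Risk-neutral probability p = (1 + 0.03 − 0.8)/(1.4 − 0.8) = 0.2300/0.6000 = 0.3833
Terminal stock prices: S_uuu = 329.3, S_uud = 188.2, S_udd = 107.5, S_ddd = 61.44
Terminal payoffs (K − S): max(-184.3, 0) = 0, max(-43.16, 0) = 0, max(37.48, 0) = 37.48, max(83.56, 0) = 83.56
Node uu (S = 235.2): V_uu = 1/1.03·[0.3833·0.0000 + 0.6167·0.0000] = 0.0000
Node ud (S = 134.4): V_ud = 1/1.03·[0.3833·0.0000 + 0.6167·37.4800] = 22.4395
Node dd (S = 76.8): V_dd = 1/1.03·[0.3833·37.4800 + 0.6167·83.5600] = 63.9767
Node u (S = 168): V_u = 1/1.03·[0.3833·0.0000 + 0.6167·22.4395] = 13.4346
Node d (S = 96): V_d = 1/1.03·[0.3833·22.4395 + 0.6167·63.9767] = 46.6545
Node 0 (S = 120): V_0 = 1/1.03·[0.3833·13.4346 + 0.6167·46.6545] = 32.9322

$32.93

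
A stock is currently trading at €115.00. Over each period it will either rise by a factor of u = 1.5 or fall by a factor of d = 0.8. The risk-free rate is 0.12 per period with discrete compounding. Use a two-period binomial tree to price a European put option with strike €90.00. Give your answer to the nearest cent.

Risk-neutral probability p = (1 + 0.12 − 0.8)/(1.5 − 0.8) = 0.3200/0.7000 = 0.4571
Terminal stock prices: S_uu = 258.8, S_ud = 138, S_dd = 73.6
Terminal payoffs (K − S): max(-168.8, 0) = 0, max(-48, 0) = 0, max(16.4, 0) = 16.4
Node u (S = 172.5): V_u = 1/1.12·[0.4571·0.0000 + 0.5429·0.0000] = 0.0000
Node d (S = 92): V_d = 1/1.12·[0.4571·0.0000 + 0.5429·16.4000] = 7.9490
Node 0 (S = 115): V_0 = 1/1.12·[0.4571·0.0000 + 0.5429·7.9490] = 3.8528

€3.85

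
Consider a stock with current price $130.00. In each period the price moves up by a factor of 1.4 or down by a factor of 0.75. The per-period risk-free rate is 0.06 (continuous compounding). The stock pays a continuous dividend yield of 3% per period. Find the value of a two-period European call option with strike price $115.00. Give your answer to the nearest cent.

Per-period risk-free factor R = e^0.06 = 1.0618; dividend-adjusted growth = e^(0.06−0.03) = 1.0305.
Risk-neutral probability p = (1.0305 − 0.75)/(1.4 − 0.75) = 0.2805/0.6500 = 0.4315
Terminal stock prices: S_uu = 254.8, S_ud = 136.5, S_dd = 73.12
Terminal payoffs (S − K): max(139.8, 0) = 139.8, max(21.5, 0) = 21.5, max(-41.88, 0) = 0
Node u (S = 182): V_u = e^(−0.06)·[0.4315·139.8000 + 0.5685·21.5000] = 68.3182
Node d (S = 97.5): V_d = e^(−0.06)·[0.4315·21.5000 + 0.5685·0.0000] = 8.7363
Node 0 (S = 130): V_0 = e^(−0.06)·[0.4315·68.3182 + 0.5685·8.7363] = 32.4382

$32.44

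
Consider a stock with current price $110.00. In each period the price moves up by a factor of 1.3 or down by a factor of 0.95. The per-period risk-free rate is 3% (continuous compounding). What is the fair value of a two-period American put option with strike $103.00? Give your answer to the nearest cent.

Risk-neutral probability p = (e^0.03 − 0.95)/(1.3 − 0.95) = 0.0805/0.3500 = 0.2299
Terminal stock prices: S_uu = 185.9, S_ud = 135.8, S_dd = 99.27
Terminal payoffs (K − S): max(-82.9, 0) = 0, max(-32.85, 0) = 0, max(3.725, 0) = 3.725
Node u (S = 143): continuation = e^(−0.03)·[0.2299·0.0000 + 0.7701·0.0000] = 0.0000; exercise value = 0.0000 ≤ continuation, so V_u = 0.0000
Node d (S = 104.5): continuation = e^(−0.03)·[0.2299·0.0000 + 0.7701·3.7250] = 2.7839; exercise value = 0.0000 ≤ continuation, so V_d = 2.7839
Node 0 (S = 110): continuation = e^(−0.03)·[0.2299·0.0000 + 0.7701·2.7839] = 2.0806; exercise value = 0.0000 ≤ continuation, so V_0 = 2.0806

$2.08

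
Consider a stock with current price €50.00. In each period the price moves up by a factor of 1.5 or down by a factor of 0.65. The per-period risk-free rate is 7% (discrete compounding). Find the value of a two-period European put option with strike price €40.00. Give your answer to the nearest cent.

Risk-neutral probability p = (1 + 0.07 − 0.65)/(1.5 − 0.65) = 0.4200/0.8500 = 0.4941
Terminal stock prices: S_uu = 112.5, S_ud = 48.75, S_dd = 21.13
Terminal payoffs (K − S): max(-72.5, 0) = 0, max(-8.75, 0) = 0, max(18.87, 0) = 18.87
Node u (S = 75): V_u = 1/1.07·[0.4941·0.0000 + 0.5059·0.0000] = 0.0000
Node d (S = 32.5): V_d = 1/1.07·[0.4941·0.0000 + 0.5059·18.8750] = 8.9239
Node 0 (S = 50): V_0 = 1/1.07·[0.4941·0.0000 + 0.5059·8.9239] = 4.2191

€4.22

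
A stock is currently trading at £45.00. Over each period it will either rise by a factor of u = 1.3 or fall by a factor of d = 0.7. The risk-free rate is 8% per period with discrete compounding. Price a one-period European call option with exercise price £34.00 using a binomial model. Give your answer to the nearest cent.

£14.37

Risk-neutral probability p = (1 + 0.08 − 0.7)/(1.3 − 0.7) = 0.3800/0.6000 = 0.6333
Terminal stock prices: S_u = 58.5, S_d = 31.5
Terminal payoffs (S − K): max(24.5, 0) = 24.5, max(-2.5, 0) = 0
Node 0 (S = 45): V_0 = 1/1.08·[0.6333·24.5000 + 0.3667·0.0000] = 14.3673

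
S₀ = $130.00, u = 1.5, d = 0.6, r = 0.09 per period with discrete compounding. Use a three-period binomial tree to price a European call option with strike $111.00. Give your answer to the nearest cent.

Risk-neutral probability p = (1 + 0.09 − 0.6)/(1.5 − 0.6) = 0.4900/0.9000 = 0.5444
Terminal stock prices: S_uuu = 438.8, S_uud = 175.5, S_udd = 70.2, S_ddd = 28.08
Terminal payoffs (S − K): max(327.8, 0) = 327.8, max(64.5, 0) = 64.5, max(-40.8, 0) = 0, max(-82.92, 0) = 0
Node uu (S = 292.5): V_uu = 1/1.09·[0.5444·327.7500 + 0.4556·64.5000] = 190.6651
Node ud (S = 117): V_ud = 1/1.09·[0.5444·64.5000 + 0.4556·0.0000] = 32.2171
Node dd (S = 46.8): V_dd = 1/1.09·[0.5444·0.0000 + 0.4556·0.0000] = 0.0000
Node u (S = 195): V_u = 1/1.09·[0.5444·190.6651 + 0.4556·32.2171] = 108.7002
Node d (S = 78): V_d = 1/1.09·[0.5444·32.2171 + 0.4556·0.0000] = 16.0921
Node 0 (S = 130): V_0 = 1/1.09·[0.5444·108.7002 + 0.4556·16.0921] = 61.0203

$61.02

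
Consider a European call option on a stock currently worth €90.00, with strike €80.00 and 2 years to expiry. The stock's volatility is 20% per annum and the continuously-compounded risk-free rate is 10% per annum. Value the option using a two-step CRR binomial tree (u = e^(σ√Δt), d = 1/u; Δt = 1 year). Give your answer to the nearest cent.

€25.84

CRR parameters: u = e^(σ√Δt) = e^(0.2·√1) = 1.2214, d = 1/u = 0.8187
Per-period rate: rΔt = 0.1·1 = 0.1, so R = e^0.1 = 1.1052
Risk-neutral probability p = (e^0.1 − 0.8187)/(1.2214 − 0.8187) = 0.2864/0.4027 = 0.7113
Terminal stock prices: S_uu = 134.3, S_ud = 90, S_dd = 60.33
Terminal payoffs (S − K): max(54.26, 0) = 54.26, max(10, 0) = 10, max(-19.67, 0) = 0
Node u (S = 109.9): V_u = e^(−0.1)·[0.7113·54.2642 + 0.2887·10.0000] = 37.5393
Node d (S = 73.69): V_d = e^(−0.1)·[0.7113·10.0000 + 0.2887·0.0000] = 6.4365
Node 0 (S = 90): V_0 = e^(−0.1)·[0.7113·37.5393 + 0.2887·6.4365] = 25.8434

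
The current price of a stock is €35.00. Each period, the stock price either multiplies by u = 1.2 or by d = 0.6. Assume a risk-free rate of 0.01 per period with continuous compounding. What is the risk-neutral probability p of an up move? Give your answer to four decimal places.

Risk-neutral probability p = (e^0.01 − 0.6)/(1.2 − 0.6) = 0.4101/0.6000 = 0.6834

p = 0.6834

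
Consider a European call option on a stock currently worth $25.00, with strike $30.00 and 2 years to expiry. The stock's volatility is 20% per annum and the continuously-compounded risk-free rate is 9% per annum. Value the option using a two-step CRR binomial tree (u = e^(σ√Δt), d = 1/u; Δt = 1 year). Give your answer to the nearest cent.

$2.85

CRR parameters: u = e^(σ√Δt) = e^(0.2·√1) = 1.2214, d = 1/u = 0.8187
Per-period rate: rΔt = 0.09·1 = 0.09, so R = e^0.09 = 1.0942
Risk-neutral probability p = (e^0.09 − 0.8187)/(1.2214 − 0.8187) = 0.2754/0.4027 = 0.6840
Terminal stock prices: S_uu = 37.3, S_ud = 25, S_dd = 16.76
Terminal payoffs (S − K): max(7.296, 0) = 7.296, max(-5, 0) = 0, max(-13.24, 0) = 0
Node u (S = 30.54): V_u = e^(−0.09)·[0.6840·7.2956 + 0.3160·0.0000] = 4.5610
Node d (S = 20.47): V_d = e^(−0.09)·[0.6840·0.0000 + 0.3160·0.0000] = 0.0000
Node 0 (S = 25): V_0 = e^(−0.09)·[0.6840·4.5610 + 0.3160·0.0000] = 2.8514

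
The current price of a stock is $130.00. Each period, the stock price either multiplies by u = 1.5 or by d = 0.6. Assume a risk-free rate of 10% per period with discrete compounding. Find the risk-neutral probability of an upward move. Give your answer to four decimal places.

p = 0.5556

Risk-neutral probability p = (1 + 0.1 − 0.6)/(1.5 − 0.6) = 0.5000/0.9000 = 0.5556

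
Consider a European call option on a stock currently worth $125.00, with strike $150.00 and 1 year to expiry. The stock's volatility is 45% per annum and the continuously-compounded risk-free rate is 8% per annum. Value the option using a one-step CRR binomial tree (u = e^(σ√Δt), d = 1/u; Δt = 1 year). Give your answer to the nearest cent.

CRR parameters: u = e^(σ√Δt) = e^(0.45·√1) = 1.5683, d = 1/u = 0.6376
Per-period rate: rΔt = 0.08·1 = 0.08, so R = e^0.08 = 1.0833
Risk-neutral probability p = (e^0.08 − 0.6376)/(1.5683 − 0.6376) = 0.4457/0.9307 = 0.4789
Terminal stock prices: S_u = 196, S_d = 79.7
Terminal payoffs (S − K): max(46.04, 0) = 46.04, max(-70.3, 0) = 0
Node 0 (S = 125): V_0 = e^(−0.08)·[0.4789·46.0390 + 0.5211·0.0000] = 20.3509

$20.35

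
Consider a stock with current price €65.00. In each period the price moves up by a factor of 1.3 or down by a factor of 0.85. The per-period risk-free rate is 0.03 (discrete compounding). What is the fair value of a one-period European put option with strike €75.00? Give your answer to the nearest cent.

€11.50

Risk-neutral probability p = (1 + 0.03 − 0.85)/(1.3 − 0.85) = 0.1800/0.4500 = 0.4000
Terminal stock prices: S_u = 84.5, S_d = 55.25
Terminal payoffs (K − S): max(-9.5, 0) = 0, max(19.75, 0) = 19.75
Node 0 (S = 65): V_0 = 1/1.03·[0.4000·0.0000 + 0.6000·19.7500] = 11.5049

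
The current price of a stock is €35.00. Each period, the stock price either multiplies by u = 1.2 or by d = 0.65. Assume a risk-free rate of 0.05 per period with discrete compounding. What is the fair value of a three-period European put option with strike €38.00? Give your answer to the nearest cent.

Risk-neutral probability p = (1 + 0.05 − 0.65)/(1.2 − 0.65) = 0.4000/0.5500 = 0.7273
Terminal stock prices: S_uuu = 60.48, S_uud = 32.76, S_udd = 17.75, S_ddd = 9.612
Terminal payoffs (K − S): max(-22.48, 0) = 0, max(5.24, 0) = 5.24, max(20.25, 0) = 20.25, max(28.39, 0) = 28.39
Node uu (S = 50.4): V_uu = 1/1.05·[0.7273·0.0000 + 0.2727·5.2400] = 1.3610
Node ud (S = 27.3): V_ud = 1/1.05·[0.7273·5.2400 + 0.2727·20.2550] = 8.8905
Node dd (S = 14.79): V_dd = 1/1.05·[0.7273·20.2550 + 0.2727·28.3881] = 21.4030
Node u (S = 42): V_u = 1/1.05·[0.7273·1.3610 + 0.2727·8.8905] = 3.2519
Node d (S = 22.75): V_d = 1/1.05·[0.7273·8.8905 + 0.2727·21.4030] = 11.7171
Node 0 (S = 35): V_0 = 1/1.05·[0.7273·3.2519 + 0.2727·11.7171] = 5.2958

€5.30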